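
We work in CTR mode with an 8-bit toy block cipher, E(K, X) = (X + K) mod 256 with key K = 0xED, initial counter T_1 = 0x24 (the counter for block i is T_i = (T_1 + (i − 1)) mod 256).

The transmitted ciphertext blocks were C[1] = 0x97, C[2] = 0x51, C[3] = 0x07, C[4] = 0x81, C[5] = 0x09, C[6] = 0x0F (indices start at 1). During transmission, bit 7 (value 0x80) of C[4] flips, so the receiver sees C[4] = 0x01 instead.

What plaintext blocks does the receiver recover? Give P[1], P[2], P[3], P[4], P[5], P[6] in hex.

CTR decryption: S_i = E(K, T_i) where T_i is the counter for block i; P_i = C_i ⊕ S_i.
Only C[4] changed, to 0x01. In CTR, a change in C_i flips the same bit in P_i only; the keystream is unaffected. Decrypting the received ciphertext:
P[1]: T = 0x24, S = E(K, T) = 0x11; 0x97 ⊕ 0x11 = 0x86.
P[2]: T = 0x25, S = E(K, T) = 0x12; 0x51 ⊕ 0x12 = 0x43.
P[3]: T = 0x26, S = E(K, T) = 0x13; 0x07 ⊕ 0x13 = 0x14.
P[4]: T = 0x27, S = E(K, T) = 0x14; 0x01 ⊕ 0x14 = 0x15.
P[5]: T = 0x28, S = E(K, T) = 0x15; 0x09 ⊕ 0x15 = 0x1C.
P[6]: T = 0x29, S = E(K, T) = 0x16; 0x0F ⊕ 0x16 = 0x19.
Blocks that differ from the original plaintext: P[4].

P[1] = 0x86, P[2] = 0x43, P[3] = 0x14, P[4] = 0x15, P[5] = 0x1C, P[6] = 0x19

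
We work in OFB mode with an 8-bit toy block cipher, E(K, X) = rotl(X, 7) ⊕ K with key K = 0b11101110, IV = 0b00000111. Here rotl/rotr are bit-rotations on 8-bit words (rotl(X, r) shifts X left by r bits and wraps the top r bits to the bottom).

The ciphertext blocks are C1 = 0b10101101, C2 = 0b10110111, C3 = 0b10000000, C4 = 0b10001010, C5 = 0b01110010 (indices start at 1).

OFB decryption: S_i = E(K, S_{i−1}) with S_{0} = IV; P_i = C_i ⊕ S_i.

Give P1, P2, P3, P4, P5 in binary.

P1 = 0b11000000, P2 = 0b11101111, P3 = 0b01000010, P4 = 0b00000101, P5 = 0b01011011

P1: S = E(K, 0b00000111) = 0b01101101; 0b10101101 ⊕ 0b01101101 = 0b11000000.
P2: S = E(K, 0b01101101) = 0b01011000; 0b10110111 ⊕ 0b01011000 = 0b11101111.
P3: S = E(K, 0b01011000) = 0b11000010; 0b10000000 ⊕ 0b11000010 = 0b01000010.
P4: S = E(K, 0b11000010) = 0b10001111; 0b10001010 ⊕ 0b10001111 = 0b00000101.
P5: S = E(K, 0b10001111) = 0b00101001; 0b01110010 ⊕ 0b00101001 = 0b01011011.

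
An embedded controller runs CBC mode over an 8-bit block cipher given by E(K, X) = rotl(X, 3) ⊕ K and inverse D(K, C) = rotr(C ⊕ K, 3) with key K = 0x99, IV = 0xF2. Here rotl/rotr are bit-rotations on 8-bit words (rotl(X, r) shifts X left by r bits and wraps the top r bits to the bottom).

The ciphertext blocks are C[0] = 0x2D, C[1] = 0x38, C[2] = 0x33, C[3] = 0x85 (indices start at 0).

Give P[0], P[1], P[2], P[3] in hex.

CBC decryption: P_i = D(K, C_i) ⊕ C_{i−1}, with C_{−1} = IV.
P[0]: D(K, 0x2D) = 0x96; 0x96 ⊕ 0xF2 = 0x64.
P[1]: D(K, 0x38) = 0x34; 0x34 ⊕ 0x2D = 0x19.
P[2]: D(K, 0x33) = 0x55; 0x55 ⊕ 0x38 = 0x6D.
P[3]: D(K, 0x85) = 0x83; 0x83 ⊕ 0x33 = 0xB0.

P[0] = 0x64, P[1] = 0x19, P[2] = 0x6D, P[3] = 0xB0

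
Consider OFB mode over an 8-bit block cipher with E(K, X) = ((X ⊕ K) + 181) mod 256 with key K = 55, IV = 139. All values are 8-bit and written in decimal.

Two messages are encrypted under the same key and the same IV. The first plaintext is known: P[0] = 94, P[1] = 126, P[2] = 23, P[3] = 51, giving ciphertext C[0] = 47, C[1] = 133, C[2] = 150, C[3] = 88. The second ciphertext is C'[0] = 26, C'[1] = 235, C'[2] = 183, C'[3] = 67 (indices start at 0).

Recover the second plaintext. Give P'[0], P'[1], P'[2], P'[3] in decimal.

In OFB with a reused IV, both messages share the same keystream S_i, so C_i ⊕ C'_i = P_i ⊕ P'_i and thus P'_i = P_i ⊕ C_i ⊕ C'_i.
P'[0]: 94 ⊕ 47 ⊕ 26 = 107.
P'[1]: 126 ⊕ 133 ⊕ 235 = 16.
P'[2]: 23 ⊕ 150 ⊕ 183 = 54.
P'[3]: 51 ⊕ 88 ⊕ 67 = 40.

P'[0] = 107, P'[1] = 16, P'[2] = 54, P'[3] = 40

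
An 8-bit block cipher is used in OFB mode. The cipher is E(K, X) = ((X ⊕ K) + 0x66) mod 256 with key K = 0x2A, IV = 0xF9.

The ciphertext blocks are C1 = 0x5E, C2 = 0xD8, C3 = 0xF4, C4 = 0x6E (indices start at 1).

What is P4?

OFB decryption: S_i = E(K, S_{i−1}) with S_{0} = IV; P_i = C_i ⊕ S_i.
P1: S = E(K, 0xF9) = 0x39; 0x5E ⊕ 0x39 = 0x67.
P2: S = E(K, 0x39) = 0x79; 0xD8 ⊕ 0x79 = 0xA1.
P3: S = E(K, 0x79) = 0xB9; 0xF4 ⊕ 0xB9 = 0x4D.
P4: S = E(K, 0xB9) = 0xF9; 0x6E ⊕ 0xF9 = 0x97.

P4 = 0x97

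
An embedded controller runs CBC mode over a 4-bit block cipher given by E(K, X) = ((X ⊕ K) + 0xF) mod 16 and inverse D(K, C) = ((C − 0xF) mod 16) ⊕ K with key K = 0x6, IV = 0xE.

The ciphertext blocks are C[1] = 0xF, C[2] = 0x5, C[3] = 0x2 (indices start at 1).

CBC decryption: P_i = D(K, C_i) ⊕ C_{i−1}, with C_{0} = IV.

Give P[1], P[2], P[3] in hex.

P[1] = 0x8, P[2] = 0xF, P[3] = 0x0

P[1]: D(K, 0xF) = 0x6; 0x6 ⊕ 0xE = 0x8.
P[2]: D(K, 0x5) = 0x0; 0x0 ⊕ 0xF = 0xF.
P[3]: D(K, 0x2) = 0x5; 0x5 ⊕ 0x5 = 0x0.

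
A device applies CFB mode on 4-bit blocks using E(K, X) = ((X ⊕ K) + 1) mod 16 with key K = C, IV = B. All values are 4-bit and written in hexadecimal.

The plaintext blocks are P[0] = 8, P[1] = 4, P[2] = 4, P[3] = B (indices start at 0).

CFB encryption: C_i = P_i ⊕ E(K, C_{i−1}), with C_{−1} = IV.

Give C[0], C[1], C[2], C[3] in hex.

C[0]: E(K, B) = 8; 8 ⊕ 8 = 0.
C[1]: E(K, 0) = D; 4 ⊕ D = 9.
C[2]: E(K, 9) = 6; 4 ⊕ 6 = 2.
C[3]: E(K, 2) = F; B ⊕ F = 4.

C[0] = 0, C[1] = 9, C[2] = 2, C[3] = 4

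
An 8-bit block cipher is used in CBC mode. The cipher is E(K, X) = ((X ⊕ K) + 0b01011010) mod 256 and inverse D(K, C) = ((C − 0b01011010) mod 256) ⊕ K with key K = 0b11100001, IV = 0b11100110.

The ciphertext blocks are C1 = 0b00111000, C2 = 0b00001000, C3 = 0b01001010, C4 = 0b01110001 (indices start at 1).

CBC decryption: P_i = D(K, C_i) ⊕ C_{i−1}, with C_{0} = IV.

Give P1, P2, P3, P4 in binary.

P1: D(K, 0b00111000) = 0b00111111; 0b00111111 ⊕ 0b11100110 = 0b11011001.
P2: D(K, 0b00001000) = 0b01001111; 0b01001111 ⊕ 0b00111000 = 0b01110111.
P3: D(K, 0b01001010) = 0b00010001; 0b00010001 ⊕ 0b00001000 = 0b00011001.
P4: D(K, 0b01110001) = 0b11110110; 0b11110110 ⊕ 0b01001010 = 0b10111100.

P1 = 0b11011001, P2 = 0b01110111, P3 = 0b00011001, P4 = 0b10111100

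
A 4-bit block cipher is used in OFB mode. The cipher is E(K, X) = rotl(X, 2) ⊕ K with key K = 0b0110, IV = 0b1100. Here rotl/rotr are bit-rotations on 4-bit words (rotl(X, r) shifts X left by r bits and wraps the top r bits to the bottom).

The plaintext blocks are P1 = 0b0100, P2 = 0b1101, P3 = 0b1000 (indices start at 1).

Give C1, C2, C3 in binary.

C1 = 0b0001, C2 = 0b1110, C3 = 0b0010

OFB encryption: S_i = E(K, S_{i−1}) with S_{0} = IV; C_i = P_i ⊕ S_i.
C1: S = E(K, 0b1100) = 0b0101; 0b0100 ⊕ 0b0101 = 0b0001.
C2: S = E(K, 0b0101) = 0b0011; 0b1101 ⊕ 0b0011 = 0b1110.
C3: S = E(K, 0b0011) = 0b1010; 0b1000 ⊕ 0b1010 = 0b0010.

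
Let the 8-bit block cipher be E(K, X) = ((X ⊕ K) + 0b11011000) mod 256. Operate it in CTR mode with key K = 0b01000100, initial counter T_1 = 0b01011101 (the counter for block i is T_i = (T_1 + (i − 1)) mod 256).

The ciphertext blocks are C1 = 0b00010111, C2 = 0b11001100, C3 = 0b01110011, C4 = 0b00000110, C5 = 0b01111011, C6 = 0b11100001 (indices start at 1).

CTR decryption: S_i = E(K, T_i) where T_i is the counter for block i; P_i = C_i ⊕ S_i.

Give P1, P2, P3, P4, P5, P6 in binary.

P1: T = 0b01011101, S = E(K, T) = 0b11110001; 0b00010111 ⊕ 0b11110001 = 0b11100110.
P2: T = 0b01011110, S = E(K, T) = 0b11110010; 0b11001100 ⊕ 0b11110010 = 0b00111110.
P3: T = 0b01011111, S = E(K, T) = 0b11110011; 0b01110011 ⊕ 0b11110011 = 0b10000000.
P4: T = 0b01100000, S = E(K, T) = 0b11111100; 0b00000110 ⊕ 0b11111100 = 0b11111010.
P5: T = 0b01100001, S = E(K, T) = 0b11111101; 0b01111011 ⊕ 0b11111101 = 0b10000110.
P6: T = 0b01100010, S = E(K, T) = 0b11111110; 0b11100001 ⊕ 0b11111110 = 0b00011111.

P1 = 0b11100110, P2 = 0b00111110, P3 = 0b10000000, P4 = 0b11111010, P5 = 0b10000110, P6 = 0b00011111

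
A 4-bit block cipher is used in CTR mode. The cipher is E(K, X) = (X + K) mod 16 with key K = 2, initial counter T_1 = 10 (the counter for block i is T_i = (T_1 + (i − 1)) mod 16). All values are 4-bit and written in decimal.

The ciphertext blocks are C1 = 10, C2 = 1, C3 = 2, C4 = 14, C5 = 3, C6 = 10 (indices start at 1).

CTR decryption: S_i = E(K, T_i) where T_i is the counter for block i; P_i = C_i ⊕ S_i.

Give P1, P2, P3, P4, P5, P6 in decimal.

P1: T = 10, S = E(K, T) = 12; 10 ⊕ 12 = 6.
P2: T = 11, S = E(K, T) = 13; 1 ⊕ 13 = 12.
P3: T = 12, S = E(K, T) = 14; 2 ⊕ 14 = 12.
P4: T = 13, S = E(K, T) = 15; 14 ⊕ 15 = 1.
P5: T = 14, S = E(K, T) = 0; 3 ⊕ 0 = 3.
P6: T = 15, S = E(K, T) = 1; 10 ⊕ 1 = 11.

P1 = 6, P2 = 12, P3 = 12, P4 = 1, P5 = 3, P6 = 11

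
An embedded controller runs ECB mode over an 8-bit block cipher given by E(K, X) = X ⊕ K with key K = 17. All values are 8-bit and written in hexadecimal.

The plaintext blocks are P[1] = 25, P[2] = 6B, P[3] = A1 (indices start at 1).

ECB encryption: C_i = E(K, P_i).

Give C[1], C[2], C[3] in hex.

C[1]: E(K, 25) = 32.
C[2]: E(K, 6B) = 7C.
C[3]: E(K, A1) = B6.

C[1] = 32, C[2] = 7C, C[3] = B6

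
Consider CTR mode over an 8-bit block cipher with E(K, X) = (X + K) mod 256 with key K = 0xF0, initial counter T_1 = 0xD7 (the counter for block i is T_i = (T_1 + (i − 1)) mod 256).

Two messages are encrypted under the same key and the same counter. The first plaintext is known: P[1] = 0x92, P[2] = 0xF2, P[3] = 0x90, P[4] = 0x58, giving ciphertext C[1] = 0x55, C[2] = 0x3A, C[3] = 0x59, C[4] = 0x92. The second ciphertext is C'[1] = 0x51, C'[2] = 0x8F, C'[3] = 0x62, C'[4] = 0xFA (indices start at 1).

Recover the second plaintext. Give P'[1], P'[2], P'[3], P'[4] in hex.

In CTR with a reused counter, both messages share the same keystream S_i, so C_i ⊕ C'_i = P_i ⊕ P'_i and thus P'_i = P_i ⊕ C_i ⊕ C'_i.
P'[1]: 0x92 ⊕ 0x55 ⊕ 0x51 = 0x96.
P'[2]: 0xF2 ⊕ 0x3A ⊕ 0x8F = 0x47.
P'[3]: 0x90 ⊕ 0x59 ⊕ 0x62 = 0xAB.
P'[4]: 0x58 ⊕ 0x92 ⊕ 0xFA = 0x30.

P'[1] = 0x96, P'[2] = 0x47, P'[3] = 0xAB, P'[4] = 0x30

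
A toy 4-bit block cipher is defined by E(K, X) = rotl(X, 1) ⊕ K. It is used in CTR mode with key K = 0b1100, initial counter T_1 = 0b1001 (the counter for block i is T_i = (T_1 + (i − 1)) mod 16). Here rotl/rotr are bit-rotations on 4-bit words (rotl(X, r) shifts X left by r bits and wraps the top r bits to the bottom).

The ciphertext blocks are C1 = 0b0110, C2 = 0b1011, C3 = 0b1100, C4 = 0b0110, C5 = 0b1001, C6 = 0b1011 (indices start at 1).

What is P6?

P6 = 0b1010

CTR decryption: S_i = E(K, T_i) where T_i is the counter for block i; P_i = C_i ⊕ S_i.
P6: T = 0b1110, S = E(K, T) = 0b0001; 0b1011 ⊕ 0b0001 = 0b1010.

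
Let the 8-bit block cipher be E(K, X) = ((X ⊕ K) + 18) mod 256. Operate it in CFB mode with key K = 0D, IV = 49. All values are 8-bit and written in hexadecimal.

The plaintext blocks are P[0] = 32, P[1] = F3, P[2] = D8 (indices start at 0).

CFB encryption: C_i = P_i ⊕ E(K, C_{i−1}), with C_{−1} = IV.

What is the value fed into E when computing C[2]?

88

C[0]: E(K, 49) = 5C; 32 ⊕ 5C = 6E.
C[1]: E(K, 6E) = 7B; F3 ⊕ 7B = 88.
C[2]: E(K, 88) = 9D; D8 ⊕ 9D = 45.
So the input to E for block [2] is 88.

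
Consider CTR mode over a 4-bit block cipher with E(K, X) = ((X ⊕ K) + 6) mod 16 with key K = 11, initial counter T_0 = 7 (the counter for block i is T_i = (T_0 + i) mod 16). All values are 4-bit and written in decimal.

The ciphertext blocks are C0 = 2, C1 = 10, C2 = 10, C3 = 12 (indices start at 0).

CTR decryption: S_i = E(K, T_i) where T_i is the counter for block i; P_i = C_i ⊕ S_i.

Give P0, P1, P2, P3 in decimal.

P0: T = 7, S = E(K, T) = 2; 2 ⊕ 2 = 0.
P1: T = 8, S = E(K, T) = 9; 10 ⊕ 9 = 3.
P2: T = 9, S = E(K, T) = 8; 10 ⊕ 8 = 2.
P3: T = 10, S = E(K, T) = 7; 12 ⊕ 7 = 11.

P0 = 0, P1 = 3, P2 = 2, P3 = 11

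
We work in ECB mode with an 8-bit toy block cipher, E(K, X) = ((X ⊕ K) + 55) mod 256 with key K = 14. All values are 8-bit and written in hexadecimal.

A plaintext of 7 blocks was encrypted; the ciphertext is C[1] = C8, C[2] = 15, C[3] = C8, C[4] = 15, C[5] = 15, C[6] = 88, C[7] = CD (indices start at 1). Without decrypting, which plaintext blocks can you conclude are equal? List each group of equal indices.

P[1] = P[3]; P[2] = P[4] = P[5]

ECB encrypts each block independently with the same key, so equal ciphertext blocks imply equal plaintext blocks.
C[1] = C[3] = C8, so P[1] = P[3].
C[2] = C[4] = C[5] = 15, so P[2] = P[4] = P[5].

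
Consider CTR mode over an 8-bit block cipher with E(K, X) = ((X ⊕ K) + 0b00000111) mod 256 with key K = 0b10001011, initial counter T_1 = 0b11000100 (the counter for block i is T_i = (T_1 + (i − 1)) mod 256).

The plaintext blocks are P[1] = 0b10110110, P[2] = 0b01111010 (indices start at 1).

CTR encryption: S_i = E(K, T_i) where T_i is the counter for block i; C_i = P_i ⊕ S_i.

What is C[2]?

C[1]: T = 0b11000100, S = E(K, T) = 0b01010110; 0b10110110 ⊕ 0b01010110 = 0b11100000.
C[2]: T = 0b11000101, S = E(K, T) = 0b01010101; 0b01111010 ⊕ 0b01010101 = 0b00101111.

C[2] = 0b00101111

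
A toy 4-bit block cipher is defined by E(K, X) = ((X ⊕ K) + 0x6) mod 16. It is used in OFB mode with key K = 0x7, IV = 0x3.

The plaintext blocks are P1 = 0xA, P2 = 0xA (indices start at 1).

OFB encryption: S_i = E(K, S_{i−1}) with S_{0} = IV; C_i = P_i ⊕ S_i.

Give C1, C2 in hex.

C1 = 0x0, C2 = 0x9

C1: S = E(K, 0x3) = 0xA; 0xA ⊕ 0xA = 0x0.
C2: S = E(K, 0xA) = 0x3; 0xA ⊕ 0x3 = 0x9.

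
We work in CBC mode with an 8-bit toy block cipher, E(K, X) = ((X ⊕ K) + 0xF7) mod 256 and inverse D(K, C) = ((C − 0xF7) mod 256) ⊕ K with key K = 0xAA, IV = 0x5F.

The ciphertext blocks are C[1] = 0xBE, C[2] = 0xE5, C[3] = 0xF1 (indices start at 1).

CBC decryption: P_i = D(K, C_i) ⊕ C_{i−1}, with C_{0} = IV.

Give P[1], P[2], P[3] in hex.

P[1]: D(K, 0xBE) = 0x6D; 0x6D ⊕ 0x5F = 0x32.
P[2]: D(K, 0xE5) = 0x44; 0x44 ⊕ 0xBE = 0xFA.
P[3]: D(K, 0xF1) = 0x50; 0x50 ⊕ 0xE5 = 0xB5.

P[1] = 0x32, P[2] = 0xFA, P[3] = 0xB5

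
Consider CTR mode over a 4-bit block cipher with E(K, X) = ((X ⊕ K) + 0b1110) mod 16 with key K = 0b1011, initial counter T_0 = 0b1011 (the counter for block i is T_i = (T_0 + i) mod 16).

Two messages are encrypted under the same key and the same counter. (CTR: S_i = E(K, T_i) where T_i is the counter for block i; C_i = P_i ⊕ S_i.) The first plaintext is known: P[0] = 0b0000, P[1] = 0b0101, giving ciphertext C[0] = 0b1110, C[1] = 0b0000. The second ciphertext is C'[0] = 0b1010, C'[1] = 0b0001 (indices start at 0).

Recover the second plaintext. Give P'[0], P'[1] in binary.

In CTR with a reused counter, both messages share the same keystream S_i, so C_i ⊕ C'_i = P_i ⊕ P'_i and thus P'_i = P_i ⊕ C_i ⊕ C'_i.
P'[0]: 0b0000 ⊕ 0b1110 ⊕ 0b1010 = 0b0100.
P'[1]: 0b0101 ⊕ 0b0000 ⊕ 0b0001 = 0b0100.

P'[0] = 0b0100, P'[1] = 0b0100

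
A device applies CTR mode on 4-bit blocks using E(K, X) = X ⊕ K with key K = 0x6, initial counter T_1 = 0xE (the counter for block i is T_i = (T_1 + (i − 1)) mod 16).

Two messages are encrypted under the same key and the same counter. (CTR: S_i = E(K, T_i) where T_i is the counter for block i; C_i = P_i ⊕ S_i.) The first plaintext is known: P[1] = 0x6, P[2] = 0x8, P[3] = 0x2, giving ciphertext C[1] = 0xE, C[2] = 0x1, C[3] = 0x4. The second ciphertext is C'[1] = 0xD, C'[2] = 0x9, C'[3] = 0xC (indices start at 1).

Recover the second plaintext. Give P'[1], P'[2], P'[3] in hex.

P'[1] = 0x5, P'[2] = 0x0, P'[3] = 0xA

In CTR with a reused counter, both messages share the same keystream S_i, so C_i ⊕ C'_i = P_i ⊕ P'_i and thus P'_i = P_i ⊕ C_i ⊕ C'_i.
P'[1]: 0x6 ⊕ 0xE ⊕ 0xD = 0x5.
P'[2]: 0x8 ⊕ 0x1 ⊕ 0x9 = 0x0.
P'[3]: 0x2 ⊕ 0x4 ⊕ 0xC = 0xA.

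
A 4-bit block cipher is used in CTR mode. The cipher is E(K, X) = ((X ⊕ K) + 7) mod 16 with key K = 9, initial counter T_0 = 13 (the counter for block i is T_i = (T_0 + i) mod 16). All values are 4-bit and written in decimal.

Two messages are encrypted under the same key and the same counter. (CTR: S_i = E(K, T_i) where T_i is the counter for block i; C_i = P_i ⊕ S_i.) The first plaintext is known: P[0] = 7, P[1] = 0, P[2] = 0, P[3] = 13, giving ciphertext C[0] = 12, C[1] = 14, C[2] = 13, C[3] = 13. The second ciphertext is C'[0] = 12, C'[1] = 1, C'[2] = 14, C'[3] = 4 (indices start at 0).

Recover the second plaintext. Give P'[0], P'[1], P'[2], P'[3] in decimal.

In CTR with a reused counter, both messages share the same keystream S_i, so C_i ⊕ C'_i = P_i ⊕ P'_i and thus P'_i = P_i ⊕ C_i ⊕ C'_i.
P'[0]: 7 ⊕ 12 ⊕ 12 = 7.
P'[1]: 0 ⊕ 14 ⊕ 1 = 15.
P'[2]: 0 ⊕ 13 ⊕ 14 = 3.
P'[3]: 13 ⊕ 13 ⊕ 4 = 4.

P'[0] = 7, P'[1] = 15, P'[2] = 3, P'[3] = 4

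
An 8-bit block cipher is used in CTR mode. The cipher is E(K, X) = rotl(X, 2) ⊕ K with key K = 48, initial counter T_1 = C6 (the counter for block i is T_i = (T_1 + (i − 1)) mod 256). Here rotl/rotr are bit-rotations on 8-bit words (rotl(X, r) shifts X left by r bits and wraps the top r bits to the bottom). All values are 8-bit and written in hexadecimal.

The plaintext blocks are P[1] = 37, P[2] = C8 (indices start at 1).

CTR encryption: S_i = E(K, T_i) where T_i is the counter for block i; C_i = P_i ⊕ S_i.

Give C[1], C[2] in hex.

C[1]: T = C6, S = E(K, T) = 53; 37 ⊕ 53 = 64.
C[2]: T = C7, S = E(K, T) = 57; C8 ⊕ 57 = 9F.

C[1] = 64, C[2] = 9F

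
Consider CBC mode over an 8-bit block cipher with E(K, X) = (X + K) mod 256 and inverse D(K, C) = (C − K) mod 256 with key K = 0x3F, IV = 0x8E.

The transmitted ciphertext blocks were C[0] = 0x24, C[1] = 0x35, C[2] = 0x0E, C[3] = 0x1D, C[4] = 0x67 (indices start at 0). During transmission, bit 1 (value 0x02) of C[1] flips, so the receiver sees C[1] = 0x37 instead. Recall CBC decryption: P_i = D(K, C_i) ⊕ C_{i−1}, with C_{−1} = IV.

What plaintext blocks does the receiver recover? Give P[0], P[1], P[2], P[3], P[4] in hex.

P[0] = 0x6B, P[1] = 0xDC, P[2] = 0xF8, P[3] = 0xD0, P[4] = 0x35

Only C[1] changed, to 0x37. In CBC, a change in C_i garbles P_i and flips the same bit in P_{i+1}. Decrypting the received ciphertext:
P[0]: D(K, 0x24) = 0xE5; 0xE5 ⊕ 0x8E = 0x6B.
P[1]: D(K, 0x37) = 0xF8; 0xF8 ⊕ 0x24 = 0xDC.
P[2]: D(K, 0x0E) = 0xCF; 0xCF ⊕ 0x37 = 0xF8.
P[3]: D(K, 0x1D) = 0xDE; 0xDE ⊕ 0x0E = 0xD0.
P[4]: D(K, 0x67) = 0x28; 0x28 ⊕ 0x1D = 0x35.
Blocks that differ from the original plaintext: P[1], P[2].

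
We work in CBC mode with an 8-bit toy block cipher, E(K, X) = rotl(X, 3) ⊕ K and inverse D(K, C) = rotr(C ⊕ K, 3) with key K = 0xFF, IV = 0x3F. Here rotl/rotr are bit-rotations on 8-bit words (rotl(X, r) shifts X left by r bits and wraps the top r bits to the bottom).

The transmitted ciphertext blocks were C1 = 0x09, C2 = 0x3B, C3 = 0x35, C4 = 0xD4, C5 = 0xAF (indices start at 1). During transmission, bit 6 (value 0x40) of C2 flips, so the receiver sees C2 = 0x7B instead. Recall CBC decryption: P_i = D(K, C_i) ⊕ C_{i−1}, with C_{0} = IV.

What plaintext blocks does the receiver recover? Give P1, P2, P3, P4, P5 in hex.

Only C2 changed, to 0x7B. In CBC, a change in C_i garbles P_i and flips the same bit in P_{i+1}. Decrypting the received ciphertext:
P1: D(K, 0x09) = 0xDE; 0xDE ⊕ 0x3F = 0xE1.
P2: D(K, 0x7B) = 0x90; 0x90 ⊕ 0x09 = 0x99.
P3: D(K, 0x35) = 0x59; 0x59 ⊕ 0x7B = 0x22.
P4: D(K, 0xD4) = 0x65; 0x65 ⊕ 0x35 = 0x50.
P5: D(K, 0xAF) = 0x0A; 0x0A ⊕ 0xD4 = 0xDE.
Blocks that differ from the original plaintext: P2, P3.

P1 = 0xE1, P2 = 0x99, P3 = 0x22, P4 = 0x50, P5 = 0xDE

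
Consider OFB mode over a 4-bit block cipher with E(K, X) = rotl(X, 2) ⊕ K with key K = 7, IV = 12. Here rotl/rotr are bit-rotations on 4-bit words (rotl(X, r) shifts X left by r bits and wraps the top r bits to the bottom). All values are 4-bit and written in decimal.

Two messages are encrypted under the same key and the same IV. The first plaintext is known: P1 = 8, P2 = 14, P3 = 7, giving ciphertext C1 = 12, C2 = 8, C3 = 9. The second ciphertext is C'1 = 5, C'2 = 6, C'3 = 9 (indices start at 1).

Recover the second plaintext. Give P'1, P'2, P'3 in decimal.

In OFB with a reused IV, both messages share the same keystream S_i, so C_i ⊕ C'_i = P_i ⊕ P'_i and thus P'_i = P_i ⊕ C_i ⊕ C'_i.
P'1: 8 ⊕ 12 ⊕ 5 = 1.
P'2: 14 ⊕ 8 ⊕ 6 = 0.
P'3: 7 ⊕ 9 ⊕ 9 = 7.

P'1 = 1, P'2 = 0, P'3 = 7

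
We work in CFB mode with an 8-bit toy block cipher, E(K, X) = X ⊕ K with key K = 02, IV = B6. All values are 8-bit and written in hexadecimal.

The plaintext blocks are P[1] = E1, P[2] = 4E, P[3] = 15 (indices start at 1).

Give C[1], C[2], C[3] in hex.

C[1] = 55, C[2] = 19, C[3] = 0E

CFB encryption: C_i = P_i ⊕ E(K, C_{i−1}), with C_{0} = IV.
C[1]: E(K, B6) = B4; E1 ⊕ B4 = 55.
C[2]: E(K, 55) = 57; 4E ⊕ 57 = 19.
C[3]: E(K, 19) = 1B; 15 ⊕ 1B = 0E.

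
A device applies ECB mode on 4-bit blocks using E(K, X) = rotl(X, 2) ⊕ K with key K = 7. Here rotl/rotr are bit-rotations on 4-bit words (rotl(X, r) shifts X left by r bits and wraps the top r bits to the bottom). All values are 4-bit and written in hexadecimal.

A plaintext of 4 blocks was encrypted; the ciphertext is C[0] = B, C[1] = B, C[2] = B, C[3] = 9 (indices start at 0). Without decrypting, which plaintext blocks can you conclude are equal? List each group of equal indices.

ECB encrypts each block independently with the same key, so equal ciphertext blocks imply equal plaintext blocks.
C[0] = C[1] = C[2] = B, so P[0] = P[1] = P[2].

P[0] = P[1] = P[2]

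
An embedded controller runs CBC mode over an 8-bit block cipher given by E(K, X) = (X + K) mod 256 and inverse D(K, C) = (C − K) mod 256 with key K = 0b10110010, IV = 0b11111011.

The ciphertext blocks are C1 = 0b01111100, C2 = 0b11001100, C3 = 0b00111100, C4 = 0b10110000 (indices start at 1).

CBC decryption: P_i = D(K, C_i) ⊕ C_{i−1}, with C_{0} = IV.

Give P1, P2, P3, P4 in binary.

P1: D(K, 0b01111100) = 0b11001010; 0b11001010 ⊕ 0b11111011 = 0b00110001.
P2: D(K, 0b11001100) = 0b00011010; 0b00011010 ⊕ 0b01111100 = 0b01100110.
P3: D(K, 0b00111100) = 0b10001010; 0b10001010 ⊕ 0b11001100 = 0b01000110.
P4: D(K, 0b10110000) = 0b11111110; 0b11111110 ⊕ 0b00111100 = 0b11000010.

P1 = 0b00110001, P2 = 0b01100110, P3 = 0b01000110, P4 = 0b11000010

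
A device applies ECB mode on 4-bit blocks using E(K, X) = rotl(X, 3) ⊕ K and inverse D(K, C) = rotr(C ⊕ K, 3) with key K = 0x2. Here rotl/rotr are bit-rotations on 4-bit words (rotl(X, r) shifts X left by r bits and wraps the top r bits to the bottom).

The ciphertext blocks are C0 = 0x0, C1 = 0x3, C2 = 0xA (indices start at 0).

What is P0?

P0 = 0x4

ECB decryption: P_i = D(K, C_i).
P0: D(K, 0x0) = 0x4.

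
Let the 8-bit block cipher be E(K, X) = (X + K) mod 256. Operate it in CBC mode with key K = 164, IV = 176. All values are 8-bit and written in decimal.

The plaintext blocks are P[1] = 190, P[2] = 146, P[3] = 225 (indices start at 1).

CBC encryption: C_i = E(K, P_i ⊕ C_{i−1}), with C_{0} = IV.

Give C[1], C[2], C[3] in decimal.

C[1] = 178, C[2] = 196, C[3] = 201

C[1]: P[1] ⊕ 176 = 14; E(K, 14) = 178.
C[2]: P[2] ⊕ 178 = 32; E(K, 32) = 196.
C[3]: P[3] ⊕ 196 = 37; E(K, 37) = 201.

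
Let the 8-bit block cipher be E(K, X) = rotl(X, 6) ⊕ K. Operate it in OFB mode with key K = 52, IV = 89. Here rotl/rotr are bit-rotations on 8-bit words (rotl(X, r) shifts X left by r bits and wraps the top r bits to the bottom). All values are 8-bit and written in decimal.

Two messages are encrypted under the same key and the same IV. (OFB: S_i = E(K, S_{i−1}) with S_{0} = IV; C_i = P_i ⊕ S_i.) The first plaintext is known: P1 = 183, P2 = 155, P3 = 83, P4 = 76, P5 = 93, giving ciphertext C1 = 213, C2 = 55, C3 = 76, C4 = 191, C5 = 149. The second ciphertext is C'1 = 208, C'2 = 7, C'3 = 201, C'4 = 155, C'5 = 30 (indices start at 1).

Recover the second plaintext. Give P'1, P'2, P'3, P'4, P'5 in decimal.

P'1 = 178, P'2 = 171, P'3 = 214, P'4 = 104, P'5 = 214

In OFB with a reused IV, both messages share the same keystream S_i, so C_i ⊕ C'_i = P_i ⊕ P'_i and thus P'_i = P_i ⊕ C_i ⊕ C'_i.
P'1: 183 ⊕ 213 ⊕ 208 = 178.
P'2: 155 ⊕ 55 ⊕ 7 = 171.
P'3: 83 ⊕ 76 ⊕ 201 = 214.
P'4: 76 ⊕ 191 ⊕ 155 = 104.
P'5: 93 ⊕ 149 ⊕ 30 = 214.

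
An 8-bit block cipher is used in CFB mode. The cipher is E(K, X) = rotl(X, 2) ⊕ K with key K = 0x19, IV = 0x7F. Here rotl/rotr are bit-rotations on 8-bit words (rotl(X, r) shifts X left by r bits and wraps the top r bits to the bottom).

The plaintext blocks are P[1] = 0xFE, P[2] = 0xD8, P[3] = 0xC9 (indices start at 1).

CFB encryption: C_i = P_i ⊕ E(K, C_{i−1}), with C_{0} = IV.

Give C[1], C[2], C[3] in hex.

C[1]: E(K, 0x7F) = 0xE4; 0xFE ⊕ 0xE4 = 0x1A.
C[2]: E(K, 0x1A) = 0x71; 0xD8 ⊕ 0x71 = 0xA9.
C[3]: E(K, 0xA9) = 0xBF; 0xC9 ⊕ 0xBF = 0x76.

C[1] = 0x1A, C[2] = 0xA9, C[3] = 0x76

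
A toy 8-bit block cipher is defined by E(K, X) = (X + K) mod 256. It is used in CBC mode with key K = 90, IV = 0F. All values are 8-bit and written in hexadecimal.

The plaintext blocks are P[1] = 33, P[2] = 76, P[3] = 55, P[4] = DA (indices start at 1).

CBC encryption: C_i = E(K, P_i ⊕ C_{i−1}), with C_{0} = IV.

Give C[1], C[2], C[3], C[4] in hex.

C[1] = CC, C[2] = 4A, C[3] = AF, C[4] = 05

C[1]: P[1] ⊕ 0F = 3C; E(K, 3C) = CC.
C[2]: P[2] ⊕ CC = BA; E(K, BA) = 4A.
C[3]: P[3] ⊕ 4A = 1F; E(K, 1F) = AF.
C[4]: P[4] ⊕ AF = 75; E(K, 75) = 05.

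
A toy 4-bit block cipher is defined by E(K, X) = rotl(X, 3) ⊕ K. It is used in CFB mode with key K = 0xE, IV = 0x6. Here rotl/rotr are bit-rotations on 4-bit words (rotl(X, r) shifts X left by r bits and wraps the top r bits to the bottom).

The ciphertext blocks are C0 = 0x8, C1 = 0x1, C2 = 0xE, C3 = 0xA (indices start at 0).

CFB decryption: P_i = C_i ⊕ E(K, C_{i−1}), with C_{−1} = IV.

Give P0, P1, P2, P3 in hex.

P0: E(K, 0x6) = 0xD; 0x8 ⊕ 0xD = 0x5.
P1: E(K, 0x8) = 0xA; 0x1 ⊕ 0xA = 0xB.
P2: E(K, 0x1) = 0x6; 0xE ⊕ 0x6 = 0x8.
P3: E(K, 0xE) = 0x9; 0xA ⊕ 0x9 = 0x3.

P0 = 0x5, P1 = 0xB, P2 = 0x8, P3 = 0x3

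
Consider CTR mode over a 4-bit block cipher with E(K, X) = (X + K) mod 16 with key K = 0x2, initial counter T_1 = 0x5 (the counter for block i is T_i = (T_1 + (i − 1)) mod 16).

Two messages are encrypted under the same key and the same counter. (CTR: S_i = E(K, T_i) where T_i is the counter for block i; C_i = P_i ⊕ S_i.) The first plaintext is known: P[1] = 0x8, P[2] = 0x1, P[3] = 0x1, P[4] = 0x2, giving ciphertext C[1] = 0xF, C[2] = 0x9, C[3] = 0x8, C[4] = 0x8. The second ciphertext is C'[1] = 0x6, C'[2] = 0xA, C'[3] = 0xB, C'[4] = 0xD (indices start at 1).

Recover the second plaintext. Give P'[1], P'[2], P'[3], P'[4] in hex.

P'[1] = 0x1, P'[2] = 0x2, P'[3] = 0x2, P'[4] = 0x7

In CTR with a reused counter, both messages share the same keystream S_i, so C_i ⊕ C'_i = P_i ⊕ P'_i and thus P'_i = P_i ⊕ C_i ⊕ C'_i.
P'[1]: 0x8 ⊕ 0xF ⊕ 0x6 = 0x1.
P'[2]: 0x1 ⊕ 0x9 ⊕ 0xA = 0x2.
P'[3]: 0x1 ⊕ 0x8 ⊕ 0xB = 0x2.
P'[4]: 0x2 ⊕ 0x8 ⊕ 0xD = 0x7.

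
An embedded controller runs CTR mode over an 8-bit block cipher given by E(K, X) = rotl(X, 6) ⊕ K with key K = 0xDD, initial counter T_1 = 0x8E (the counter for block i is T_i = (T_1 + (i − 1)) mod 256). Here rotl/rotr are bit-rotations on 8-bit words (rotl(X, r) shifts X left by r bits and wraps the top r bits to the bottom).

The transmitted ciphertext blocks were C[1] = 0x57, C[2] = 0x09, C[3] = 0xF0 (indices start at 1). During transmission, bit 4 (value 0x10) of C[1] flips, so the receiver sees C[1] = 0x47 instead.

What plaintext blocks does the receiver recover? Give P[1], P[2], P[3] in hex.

CTR decryption: S_i = E(K, T_i) where T_i is the counter for block i; P_i = C_i ⊕ S_i.
Only C[1] changed, to 0x47. In CTR, a change in C_i flips the same bit in P_i only; the keystream is unaffected. Decrypting the received ciphertext:
P[1]: T = 0x8E, S = E(K, T) = 0x7E; 0x47 ⊕ 0x7E = 0x39.
P[2]: T = 0x8F, S = E(K, T) = 0x3E; 0x09 ⊕ 0x3E = 0x37.
P[3]: T = 0x90, S = E(K, T) = 0xF9; 0xF0 ⊕ 0xF9 = 0x09.
Blocks that differ from the original plaintext: P[1].

P[1] = 0x39, P[2] = 0x37, P[3] = 0x09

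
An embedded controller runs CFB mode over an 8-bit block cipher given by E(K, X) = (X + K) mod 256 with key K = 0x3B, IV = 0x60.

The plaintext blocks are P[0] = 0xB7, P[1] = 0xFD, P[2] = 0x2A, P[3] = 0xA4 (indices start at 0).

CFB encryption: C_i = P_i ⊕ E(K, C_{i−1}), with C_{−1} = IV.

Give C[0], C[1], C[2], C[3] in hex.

C[0]: E(K, 0x60) = 0x9B; 0xB7 ⊕ 0x9B = 0x2C.
C[1]: E(K, 0x2C) = 0x67; 0xFD ⊕ 0x67 = 0x9A.
C[2]: E(K, 0x9A) = 0xD5; 0x2A ⊕ 0xD5 = 0xFF.
C[3]: E(K, 0xFF) = 0x3A; 0xA4 ⊕ 0x3A = 0x9E.

C[0] = 0x2C, C[1] = 0x9A, C[2] = 0xFF, C[3] = 0x9E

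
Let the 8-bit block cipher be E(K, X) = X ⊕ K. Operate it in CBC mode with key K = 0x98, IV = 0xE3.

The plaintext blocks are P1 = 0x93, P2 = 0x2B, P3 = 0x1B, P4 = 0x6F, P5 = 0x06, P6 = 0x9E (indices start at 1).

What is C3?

C3 = 0xD8

CBC encryption: C_i = E(K, P_i ⊕ C_{i−1}), with C_{0} = IV.
C1: P1 ⊕ 0xE3 = 0x70; E(K, 0x70) = 0xE8.
C2: P2 ⊕ 0xE8 = 0xC3; E(K, 0xC3) = 0x5B.
C3: P3 ⊕ 0x5B = 0x40; E(K, 0x40) = 0xD8.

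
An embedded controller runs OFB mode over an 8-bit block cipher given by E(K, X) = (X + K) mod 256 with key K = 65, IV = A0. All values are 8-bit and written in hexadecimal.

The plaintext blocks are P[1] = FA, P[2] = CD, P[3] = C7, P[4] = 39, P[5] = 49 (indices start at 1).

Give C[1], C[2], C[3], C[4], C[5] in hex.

C[1] = FF, C[2] = A7, C[3] = 08, C[4] = 0D, C[5] = D0

OFB encryption: S_i = E(K, S_{i−1}) with S_{0} = IV; C_i = P_i ⊕ S_i.
C[1]: S = E(K, A0) = 05; FA ⊕ 05 = FF.
C[2]: S = E(K, 05) = 6A; CD ⊕ 6A = A7.
C[3]: S = E(K, 6A) = CF; C7 ⊕ CF = 08.
C[4]: S = E(K, CF) = 34; 39 ⊕ 34 = 0D.
C[5]: S = E(K, 34) = 99; 49 ⊕ 99 = D0.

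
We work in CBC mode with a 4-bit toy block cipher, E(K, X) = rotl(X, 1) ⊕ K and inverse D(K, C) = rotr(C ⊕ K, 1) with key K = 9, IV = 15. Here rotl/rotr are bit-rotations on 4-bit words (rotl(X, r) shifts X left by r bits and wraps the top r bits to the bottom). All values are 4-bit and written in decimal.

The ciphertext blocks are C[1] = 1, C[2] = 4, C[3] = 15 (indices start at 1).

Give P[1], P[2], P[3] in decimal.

CBC decryption: P_i = D(K, C_i) ⊕ C_{i−1}, with C_{0} = IV.
P[1]: D(K, 1) = 4; 4 ⊕ 15 = 11.
P[2]: D(K, 4) = 14; 14 ⊕ 1 = 15.
P[3]: D(K, 15) = 3; 3 ⊕ 4 = 7.

P[1] = 11, P[2] = 15, P[3] = 7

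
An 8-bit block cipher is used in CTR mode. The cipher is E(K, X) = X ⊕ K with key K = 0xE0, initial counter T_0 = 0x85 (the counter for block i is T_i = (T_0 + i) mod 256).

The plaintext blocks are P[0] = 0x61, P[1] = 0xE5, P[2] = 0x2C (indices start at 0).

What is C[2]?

C[2] = 0x4B

CTR encryption: S_i = E(K, T_i) where T_i is the counter for block i; C_i = P_i ⊕ S_i.
C[0]: T = 0x85, S = E(K, T) = 0x65; 0x61 ⊕ 0x65 = 0x04.
C[1]: T = 0x86, S = E(K, T) = 0x66; 0xE5 ⊕ 0x66 = 0x83.
C[2]: T = 0x87, S = E(K, T) = 0x67; 0x2C ⊕ 0x67 = 0x4B.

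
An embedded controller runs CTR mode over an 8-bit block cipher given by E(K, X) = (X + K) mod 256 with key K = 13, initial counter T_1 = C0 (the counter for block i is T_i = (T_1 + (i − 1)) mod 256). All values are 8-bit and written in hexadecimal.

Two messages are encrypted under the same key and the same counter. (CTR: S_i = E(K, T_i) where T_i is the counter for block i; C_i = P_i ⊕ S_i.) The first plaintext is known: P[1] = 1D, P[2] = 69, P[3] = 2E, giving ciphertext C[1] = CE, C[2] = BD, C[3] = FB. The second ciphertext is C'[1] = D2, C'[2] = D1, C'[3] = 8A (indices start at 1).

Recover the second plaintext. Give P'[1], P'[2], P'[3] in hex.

In CTR with a reused counter, both messages share the same keystream S_i, so C_i ⊕ C'_i = P_i ⊕ P'_i and thus P'_i = P_i ⊕ C_i ⊕ C'_i.
P'[1]: 1D ⊕ CE ⊕ D2 = 01.
P'[2]: 69 ⊕ BD ⊕ D1 = 05.
P'[3]: 2E ⊕ FB ⊕ 8A = 5F.

P'[1] = 01, P'[2] = 05, P'[3] = 5F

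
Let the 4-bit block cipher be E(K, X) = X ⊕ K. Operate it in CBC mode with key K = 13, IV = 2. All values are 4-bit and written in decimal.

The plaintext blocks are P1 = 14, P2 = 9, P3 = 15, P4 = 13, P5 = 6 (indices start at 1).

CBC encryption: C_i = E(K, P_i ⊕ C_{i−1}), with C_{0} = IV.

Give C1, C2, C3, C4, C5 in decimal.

C1 = 1, C2 = 5, C3 = 7, C4 = 7, C5 = 12

C1: P1 ⊕ 2 = 12; E(K, 12) = 1.
C2: P2 ⊕ 1 = 8; E(K, 8) = 5.
C3: P3 ⊕ 5 = 10; E(K, 10) = 7.
C4: P4 ⊕ 7 = 10; E(K, 10) = 7.
C5: P5 ⊕ 7 = 1; E(K, 1) = 12.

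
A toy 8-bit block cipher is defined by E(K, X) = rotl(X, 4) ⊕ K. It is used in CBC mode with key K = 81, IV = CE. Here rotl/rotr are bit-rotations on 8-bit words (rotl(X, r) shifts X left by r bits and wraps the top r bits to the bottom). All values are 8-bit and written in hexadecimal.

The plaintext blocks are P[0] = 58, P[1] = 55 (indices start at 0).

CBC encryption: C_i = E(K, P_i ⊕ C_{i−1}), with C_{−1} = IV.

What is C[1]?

C[0]: P[0] ⊕ CE = 96; E(K, 96) = E8.
C[1]: P[1] ⊕ E8 = BD; E(K, BD) = 5A.

C[1] = 5A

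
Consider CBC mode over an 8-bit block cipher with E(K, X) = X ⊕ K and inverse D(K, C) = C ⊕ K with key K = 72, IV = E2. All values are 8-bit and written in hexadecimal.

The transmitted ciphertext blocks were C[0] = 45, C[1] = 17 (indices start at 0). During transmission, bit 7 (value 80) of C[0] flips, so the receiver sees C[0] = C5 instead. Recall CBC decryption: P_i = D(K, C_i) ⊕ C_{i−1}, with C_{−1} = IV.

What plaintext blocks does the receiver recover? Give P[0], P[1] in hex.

Only C[0] changed, to C5. In CBC, a change in C_i garbles P_i and flips the same bit in P_{i+1}. Decrypting the received ciphertext:
P[0]: D(K, C5) = B7; B7 ⊕ E2 = 55.
P[1]: D(K, 17) = 65; 65 ⊕ C5 = A0.
Blocks that differ from the original plaintext: P[0], P[1].

P[0] = 55, P[1] = A0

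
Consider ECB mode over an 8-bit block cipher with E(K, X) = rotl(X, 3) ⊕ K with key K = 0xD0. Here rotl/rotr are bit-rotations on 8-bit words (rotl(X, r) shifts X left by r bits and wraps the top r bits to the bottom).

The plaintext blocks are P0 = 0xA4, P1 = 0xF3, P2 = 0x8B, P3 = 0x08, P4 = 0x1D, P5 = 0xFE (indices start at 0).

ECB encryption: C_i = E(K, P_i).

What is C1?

C1: E(K, 0xF3) = 0x4F.

C1 = 0x4F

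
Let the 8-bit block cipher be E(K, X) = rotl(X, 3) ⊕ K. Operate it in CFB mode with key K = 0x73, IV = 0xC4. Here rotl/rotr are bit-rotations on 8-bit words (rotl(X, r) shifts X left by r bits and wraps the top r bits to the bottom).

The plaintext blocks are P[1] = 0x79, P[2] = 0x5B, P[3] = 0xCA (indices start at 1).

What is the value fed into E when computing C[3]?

CFB encryption: C_i = P_i ⊕ E(K, C_{i−1}), with C_{0} = IV.
C[1]: E(K, 0xC4) = 0x55; 0x79 ⊕ 0x55 = 0x2C.
C[2]: E(K, 0x2C) = 0x12; 0x5B ⊕ 0x12 = 0x49.
C[3]: E(K, 0x49) = 0x39; 0xCA ⊕ 0x39 = 0xF3.
So the input to E for block [3] is 0x49.

0x49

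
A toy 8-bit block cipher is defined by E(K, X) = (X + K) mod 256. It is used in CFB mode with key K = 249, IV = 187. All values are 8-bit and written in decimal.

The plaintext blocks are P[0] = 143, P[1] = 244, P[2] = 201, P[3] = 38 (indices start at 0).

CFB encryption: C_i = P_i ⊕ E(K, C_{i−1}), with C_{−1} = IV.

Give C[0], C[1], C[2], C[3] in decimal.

C[0] = 59, C[1] = 192, C[2] = 112, C[3] = 79

C[0]: E(K, 187) = 180; 143 ⊕ 180 = 59.
C[1]: E(K, 59) = 52; 244 ⊕ 52 = 192.
C[2]: E(K, 192) = 185; 201 ⊕ 185 = 112.
C[3]: E(K, 112) = 105; 38 ⊕ 105 = 79.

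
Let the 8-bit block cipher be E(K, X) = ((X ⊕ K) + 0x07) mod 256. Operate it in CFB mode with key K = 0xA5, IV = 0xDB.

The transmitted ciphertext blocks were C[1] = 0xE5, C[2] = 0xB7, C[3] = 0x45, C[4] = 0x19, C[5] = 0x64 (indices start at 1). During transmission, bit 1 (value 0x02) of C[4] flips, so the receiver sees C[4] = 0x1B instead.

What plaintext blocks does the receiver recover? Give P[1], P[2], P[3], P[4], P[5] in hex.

P[1] = 0x60, P[2] = 0xF0, P[3] = 0x5C, P[4] = 0xFC, P[5] = 0xA1

CFB decryption: P_i = C_i ⊕ E(K, C_{i−1}), with C_{0} = IV.
Only C[4] changed, to 0x1B. In CFB, a change in C_i flips the same bit in P_i and garbles P_{i+1}. Decrypting the received ciphertext:
P[1]: E(K, 0xDB) = 0x85; 0xE5 ⊕ 0x85 = 0x60.
P[2]: E(K, 0xE5) = 0x47; 0xB7 ⊕ 0x47 = 0xF0.
P[3]: E(K, 0xB7) = 0x19; 0x45 ⊕ 0x19 = 0x5C.
P[4]: E(K, 0x45) = 0xE7; 0x1B ⊕ 0xE7 = 0xFC.
P[5]: E(K, 0x1B) = 0xC5; 0x64 ⊕ 0xC5 = 0xA1.
Blocks that differ from the original plaintext: P[4], P[5].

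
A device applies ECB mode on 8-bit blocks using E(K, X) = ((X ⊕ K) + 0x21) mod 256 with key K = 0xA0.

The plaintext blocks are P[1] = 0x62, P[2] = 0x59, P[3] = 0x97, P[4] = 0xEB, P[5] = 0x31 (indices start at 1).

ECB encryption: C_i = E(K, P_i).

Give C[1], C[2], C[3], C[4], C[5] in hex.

C[1]: E(K, 0x62) = 0xE3.
C[2]: E(K, 0x59) = 0x1A.
C[3]: E(K, 0x97) = 0x58.
C[4]: E(K, 0xEB) = 0x6C.
C[5]: E(K, 0x31) = 0xB2.

C[1] = 0xE3, C[2] = 0x1A, C[3] = 0x58, C[4] = 0x6C, C[5] = 0xB2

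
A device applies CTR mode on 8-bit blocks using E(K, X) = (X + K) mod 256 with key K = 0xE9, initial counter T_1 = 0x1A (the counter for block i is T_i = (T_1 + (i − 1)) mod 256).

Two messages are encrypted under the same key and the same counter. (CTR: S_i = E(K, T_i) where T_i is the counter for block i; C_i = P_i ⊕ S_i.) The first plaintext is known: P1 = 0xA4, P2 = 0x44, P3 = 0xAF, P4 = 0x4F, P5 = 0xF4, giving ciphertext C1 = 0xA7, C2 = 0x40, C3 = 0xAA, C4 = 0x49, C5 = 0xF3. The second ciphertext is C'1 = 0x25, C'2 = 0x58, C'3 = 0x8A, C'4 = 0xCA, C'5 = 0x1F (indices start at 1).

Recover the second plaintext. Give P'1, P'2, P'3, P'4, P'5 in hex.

In CTR with a reused counter, both messages share the same keystream S_i, so C_i ⊕ C'_i = P_i ⊕ P'_i and thus P'_i = P_i ⊕ C_i ⊕ C'_i.
P'1: 0xA4 ⊕ 0xA7 ⊕ 0x25 = 0x26.
P'2: 0x44 ⊕ 0x40 ⊕ 0x58 = 0x5C.
P'3: 0xAF ⊕ 0xAA ⊕ 0x8A = 0x8F.
P'4: 0x4F ⊕ 0x49 ⊕ 0xCA = 0xCC.
P'5: 0xF4 ⊕ 0xF3 ⊕ 0x1F = 0x18.

P'1 = 0x26, P'2 = 0x5C, P'3 = 0x8F, P'4 = 0xCC, P'5 = 0x18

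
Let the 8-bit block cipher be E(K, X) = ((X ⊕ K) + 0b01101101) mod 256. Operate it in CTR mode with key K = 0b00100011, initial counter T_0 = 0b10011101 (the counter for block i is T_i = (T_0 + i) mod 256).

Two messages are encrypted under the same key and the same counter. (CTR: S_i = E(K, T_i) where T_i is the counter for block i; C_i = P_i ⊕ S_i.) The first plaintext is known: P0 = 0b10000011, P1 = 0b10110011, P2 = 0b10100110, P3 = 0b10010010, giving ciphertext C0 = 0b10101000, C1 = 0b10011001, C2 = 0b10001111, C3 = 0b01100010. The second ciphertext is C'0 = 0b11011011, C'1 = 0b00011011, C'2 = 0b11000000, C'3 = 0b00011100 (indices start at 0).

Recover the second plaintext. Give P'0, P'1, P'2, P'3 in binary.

In CTR with a reused counter, both messages share the same keystream S_i, so C_i ⊕ C'_i = P_i ⊕ P'_i and thus P'_i = P_i ⊕ C_i ⊕ C'_i.
P'0: 0b10000011 ⊕ 0b10101000 ⊕ 0b11011011 = 0b11110000.
P'1: 0b10110011 ⊕ 0b10011001 ⊕ 0b00011011 = 0b00110001.
P'2: 0b10100110 ⊕ 0b10001111 ⊕ 0b11000000 = 0b11101001.
P'3: 0b10010010 ⊕ 0b01100010 ⊕ 0b00011100 = 0b11101100.

P'0 = 0b11110000, P'1 = 0b00110001, P'2 = 0b11101001, P'3 = 0b11101100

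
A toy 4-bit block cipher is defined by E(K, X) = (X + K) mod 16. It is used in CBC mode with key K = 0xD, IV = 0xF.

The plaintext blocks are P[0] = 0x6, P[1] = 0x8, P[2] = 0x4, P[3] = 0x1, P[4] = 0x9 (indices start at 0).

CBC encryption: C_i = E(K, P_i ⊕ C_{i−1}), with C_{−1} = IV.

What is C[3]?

C[3] = 0xA

C[0]: P[0] ⊕ 0xF = 0x9; E(K, 0x9) = 0x6.
C[1]: P[1] ⊕ 0x6 = 0xE; E(K, 0xE) = 0xB.
C[2]: P[2] ⊕ 0xB = 0xF; E(K, 0xF) = 0xC.
C[3]: P[3] ⊕ 0xC = 0xD; E(K, 0xD) = 0xA.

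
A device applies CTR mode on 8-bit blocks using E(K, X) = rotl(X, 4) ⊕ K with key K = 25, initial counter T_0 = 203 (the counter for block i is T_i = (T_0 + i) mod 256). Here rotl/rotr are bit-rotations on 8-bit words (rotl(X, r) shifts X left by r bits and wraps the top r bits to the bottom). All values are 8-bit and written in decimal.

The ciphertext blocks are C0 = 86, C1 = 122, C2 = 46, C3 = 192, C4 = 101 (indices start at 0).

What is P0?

CTR decryption: S_i = E(K, T_i) where T_i is the counter for block i; P_i = C_i ⊕ S_i.
P0: T = 203, S = E(K, T) = 165; 86 ⊕ 165 = 243.

P0 = 243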